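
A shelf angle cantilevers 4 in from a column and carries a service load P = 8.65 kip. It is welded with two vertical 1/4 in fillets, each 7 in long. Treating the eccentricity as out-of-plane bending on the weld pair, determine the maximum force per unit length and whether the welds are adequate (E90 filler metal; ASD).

f_max ≈ 2.21 kip/in; adequate

E90XX → F_EXX = 90 ksi.
L_w = 2 × 7 = 14 in; section modulus (unit throat) S = 2 × L²/6 = 16.33 in².
Direct shear f_v = P/L_w = 8.65/14 = 0.6179 kip/in.
Moment M = P × e = 8.65 × 4 = 34.6 kip·in; bending f_b = M/S = 2.118 kip/in.
f_max = √(f_v² + f_b²) = √(0.6179² + 2.118²) = 2.207 kip/in.
r_n/Ω = (1/2.0) × 0.6 × 90 × (0.707 × 0.25) = 4.772 kip/in → adequate.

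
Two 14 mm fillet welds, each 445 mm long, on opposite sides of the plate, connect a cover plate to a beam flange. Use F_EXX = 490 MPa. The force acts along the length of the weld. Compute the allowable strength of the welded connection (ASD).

R_n/Ω ≈ 1290 kN

Effective throat t_e = 0.707 × 14 = 9.898 mm.
Total length L = 890 mm; A_we = 9.898 × 890 = 8809 mm².
F_nw = 0.6 F_EXX = 0.6 × 490 = 294 MPa.
R_n = 294 × 8809 × 10⁻³ = 2590 kN; R_n/Ω = 2590/2.0 = 1295 kN.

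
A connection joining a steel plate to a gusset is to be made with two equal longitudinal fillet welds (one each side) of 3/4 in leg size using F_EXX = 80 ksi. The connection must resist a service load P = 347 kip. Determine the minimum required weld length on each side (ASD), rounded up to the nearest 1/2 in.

L = 14 in on each side

Throat t_e = 0.707 × 0.75 = 0.5302 in.
r_n/Ω = (0.6 × 80 × 0.5302) / 2.0 = 12.73 kip/in.
L_req = P / (r_n/Ω) = 347 / 12.73 = 27.27 in total.
Per side: 27.27 / 2 = 13.63 in.
Round up → use L = 14 in on each side.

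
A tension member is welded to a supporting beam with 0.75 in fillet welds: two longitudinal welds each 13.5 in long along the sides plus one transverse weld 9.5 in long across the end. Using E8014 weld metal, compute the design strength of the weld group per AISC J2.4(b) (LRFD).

φR_n ≈ 710 kip

E80XX → F_EXX = 80 ksi.
t_e = 0.707 × 0.75 = 0.5302 in.
R_nwl = 0.6 × 80 × 0.5302 × 27 = 687.2 kip (longitudinal, 2 welds).
R_nwt = 0.6 × 80 × 0.5302 × 9.5 = 241.8 kip (transverse, base value).
(i) R_nwl + R_nwt = 929 kip; (ii) 0.85 R_nwl + 1.5 R_nwt = 946.8 kip.
R_n = max = 946.8 kip [governs: (ii)]; φR_n = 710.1 kip.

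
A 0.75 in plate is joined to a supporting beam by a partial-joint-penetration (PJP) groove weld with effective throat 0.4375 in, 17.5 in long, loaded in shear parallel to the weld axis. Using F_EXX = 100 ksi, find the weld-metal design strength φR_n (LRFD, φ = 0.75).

Effective throat (given) t_e = 0.4375 in.
A_we = 0.4375 × 17.5 = 7.656 in².
F_nw = 0.6 F_EXX = 60 ksi.
φR_n = 0.75 × 60 × 7.656 = 344.5 kip.

φR_n ≈ 345 kip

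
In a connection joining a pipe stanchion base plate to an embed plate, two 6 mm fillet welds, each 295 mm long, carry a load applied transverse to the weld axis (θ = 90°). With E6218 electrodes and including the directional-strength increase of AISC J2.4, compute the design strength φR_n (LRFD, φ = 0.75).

E62XX → F_EXX = 620 MPa.
t_e = 0.707 × 6 = 4.242 mm; A_we = 4.242 × 590 = 2503 mm².
Directional factor: 1.0 + 0.5 sin^1.5(90°) = 1.5.
F_nw = 0.6 × 620 × 1.5 = 558 MPa.
φR_n = 0.75 × 558 × 2503 × 10⁻³ = 1047 kN.

φR_n ≈ 1050 kN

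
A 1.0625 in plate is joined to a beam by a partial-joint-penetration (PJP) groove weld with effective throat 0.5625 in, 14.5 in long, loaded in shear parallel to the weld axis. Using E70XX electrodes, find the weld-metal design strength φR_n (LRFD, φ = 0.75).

φR_n ≈ 257 kip

E70XX → F_EXX = 70 ksi.
Effective throat (given) t_e = 0.5625 in.
A_we = 0.5625 × 14.5 = 8.156 in².
F_nw = 0.6 F_EXX = 42 ksi.
φR_n = 0.75 × 42 × 8.156 = 256.9 kip.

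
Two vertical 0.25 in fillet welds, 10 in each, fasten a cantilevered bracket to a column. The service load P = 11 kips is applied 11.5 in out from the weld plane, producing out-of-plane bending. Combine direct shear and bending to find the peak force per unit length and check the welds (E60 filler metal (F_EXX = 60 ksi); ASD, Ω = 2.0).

L_w = 2 × 10 = 20 in; section modulus (unit throat) S = 2 × L²/6 = 33.33 in².
Direct shear f_v = P/L_w = 11/20 = 0.55 kip/in.
Moment M = P × e = 11 × 11.5 = 126.5 kip·in; bending f_b = M/S = 3.795 kip/in.
f_max = √(f_v² + f_b²) = √(0.55² + 3.795²) = 3.835 kip/in.
r_n/Ω = (1/2.0) × 0.6 × 60 × (0.707 × 0.25) = 3.181 kip/in → NOT adequate.

f_max ≈ 3.83 kip/in; NOT adequate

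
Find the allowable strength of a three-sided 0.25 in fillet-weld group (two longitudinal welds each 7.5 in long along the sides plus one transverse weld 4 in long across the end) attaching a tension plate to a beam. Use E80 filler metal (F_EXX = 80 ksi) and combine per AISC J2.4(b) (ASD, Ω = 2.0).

t_e = 0.707 × 0.25 = 0.1767 in.
R_nwl = 0.6 × 80 × 0.1767 × 15 = 127.3 kips (longitudinal, 2 welds).
R_nwt = 0.6 × 80 × 0.1767 × 4 = 33.94 kips (transverse, base value).
(i) R_nwl + R_nwt = 161.2 kips; (ii) 0.85 R_nwl + 1.5 R_nwt = 159.1 kips.
R_n = max = 161.2 kips [governs: (i)]; R_n/Ω = 80.6 kips.

R_n/Ω ≈ 80.6 kips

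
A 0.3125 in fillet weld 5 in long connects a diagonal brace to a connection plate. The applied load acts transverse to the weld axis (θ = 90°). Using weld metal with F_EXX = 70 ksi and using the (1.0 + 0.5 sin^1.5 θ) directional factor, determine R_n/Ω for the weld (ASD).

t_e = 0.707 × 0.3125 = 0.2209 in; A_we = 0.2209 × 5 = 1.105 in².
Directional factor: 1.0 + 0.5 sin^1.5(90°) = 1.5.
F_nw = 0.6 × 70 × 1.5 = 63 ksi.
R_n/Ω = (63 × 1.105) / 2.0 = 34.8 kip.

R_n/Ω ≈ 34.8 kip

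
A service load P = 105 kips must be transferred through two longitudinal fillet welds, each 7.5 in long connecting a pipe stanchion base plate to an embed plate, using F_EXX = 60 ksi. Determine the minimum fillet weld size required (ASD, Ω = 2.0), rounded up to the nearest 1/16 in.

w = 9/16 in

Total weld length L = 15 in.
Required throat t_e = P × Ω / (0.6 F_EXX × L) = 105 × 2.0 / (0.6 × 60 × 15) = 0.3889 in.
Required leg w = t_e / 0.707 = 0.5501 in → use 9/16 in.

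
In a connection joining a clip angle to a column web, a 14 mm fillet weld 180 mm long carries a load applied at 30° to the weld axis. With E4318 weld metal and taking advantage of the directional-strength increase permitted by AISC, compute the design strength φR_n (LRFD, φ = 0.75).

φR_n ≈ 406 kN

E43XX → F_EXX = 430 MPa.
t_e = 0.707 × 14 = 9.898 mm; A_we = 9.898 × 180 = 1782 mm².
Directional factor: 1.0 + 0.5 sin^1.5(30°) = 1.177.
F_nw = 0.6 × 430 × 1.177 = 303.6 MPa.
φR_n = 0.75 × 303.6 × 1782 × 10⁻³ = 405.7 kN.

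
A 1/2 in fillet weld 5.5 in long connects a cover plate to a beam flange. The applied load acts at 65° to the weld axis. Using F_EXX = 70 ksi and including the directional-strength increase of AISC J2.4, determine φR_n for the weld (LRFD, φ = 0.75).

φR_n ≈ 87.7 kips

t_e = 0.707 × 0.5 = 0.3535 in; A_we = 0.3535 × 5.5 = 1.944 in².
Directional factor: 1.0 + 0.5 sin^1.5(65°) = 1.431.
F_nw = 0.6 × 70 × 1.431 = 60.12 ksi.
φR_n = 0.75 × 60.12 × 1.944 = 87.66 kips.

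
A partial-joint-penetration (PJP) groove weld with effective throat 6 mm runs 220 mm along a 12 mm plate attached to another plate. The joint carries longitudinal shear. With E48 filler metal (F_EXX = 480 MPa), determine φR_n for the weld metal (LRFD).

φR_n ≈ 285 kN

Effective throat (given) t_e = 6 mm.
A_we = 6 × 220 = 1320 mm².
F_nw = 0.6 F_EXX = 288 MPa.
φR_n = 0.75 × 288 × 1320 × 10⁻³ = 285.1 kN.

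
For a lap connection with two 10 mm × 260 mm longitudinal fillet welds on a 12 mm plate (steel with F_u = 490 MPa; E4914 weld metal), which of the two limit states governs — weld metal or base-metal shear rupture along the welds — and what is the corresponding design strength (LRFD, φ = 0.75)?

φR_n ≈ 811 kN (weld metal governs)

E49XX → F_EXX = 490 MPa.
t_e = 0.707 × 10 = 7.07 mm; L = 520 mm.
Weld metal: φR_n = 0.75 × 0.6 × 490 × 7.07 × 520 × 10⁻³ = 810.6 kN.
Base metal (shear rupture): φR_n = 0.75 × 0.6 × 490 × 12 × 520 × 10⁻³ = 1376 kN.
Governing: weld metal.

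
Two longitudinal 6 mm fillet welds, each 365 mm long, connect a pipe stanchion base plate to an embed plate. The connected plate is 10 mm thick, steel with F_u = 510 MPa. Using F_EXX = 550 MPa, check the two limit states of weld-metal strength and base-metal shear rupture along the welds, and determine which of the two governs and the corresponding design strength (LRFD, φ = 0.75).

t_e = 0.707 × 6 = 4.242 mm; L = 730 mm.
Weld metal: φR_n = 0.75 × 0.6 × 550 × 4.242 × 730 × 10⁻³ = 766.4 kN.
Base metal (shear rupture): φR_n = 0.75 × 0.6 × 510 × 10 × 730 × 10⁻³ = 1675 kN.
Governing: weld metal.

φR_n ≈ 766 kN (weld metal governs)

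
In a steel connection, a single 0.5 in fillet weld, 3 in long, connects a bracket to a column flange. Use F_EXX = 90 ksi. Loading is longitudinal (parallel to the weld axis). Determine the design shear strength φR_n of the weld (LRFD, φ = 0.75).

φR_n ≈ 43 kip

Effective throat t_e = 0.707 × 0.5 = 0.3535 in.
Total length L = 3 in; A_we = 0.3535 × 3 = 1.06 in².
F_nw = 0.6 F_EXX = 0.6 × 90 = 54 ksi.
φR_n = 0.75 × 54 × 1.06 = 42.95 kip.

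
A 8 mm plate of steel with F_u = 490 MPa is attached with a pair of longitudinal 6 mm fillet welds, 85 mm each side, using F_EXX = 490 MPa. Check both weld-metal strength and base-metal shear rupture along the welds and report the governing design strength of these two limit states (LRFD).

t_e = 0.707 × 6 = 4.242 mm; L = 170 mm.
Weld metal: φR_n = 0.75 × 0.6 × 490 × 4.242 × 170 × 10⁻³ = 159 kN.
Base metal (shear rupture): φR_n = 0.75 × 0.6 × 490 × 8 × 170 × 10⁻³ = 299.9 kN.
Governing: weld metal.

φR_n ≈ 159 kN (weld metal governs)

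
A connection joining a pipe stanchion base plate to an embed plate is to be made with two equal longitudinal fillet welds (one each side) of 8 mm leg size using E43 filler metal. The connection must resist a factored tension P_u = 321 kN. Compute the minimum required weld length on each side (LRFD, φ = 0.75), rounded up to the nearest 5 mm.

L = 150 mm on each side

E43XX → F_EXX = 430 MPa.
Throat t_e = 0.707 × 8 = 5.656 mm.
φr_n = 0.75 × 0.6 × 430 × 5.656 × 10⁻³ = 1.094 kN/mm.
L_req = P_u / φr_n = 321 / 1.094 = 293.3 mm total.
Per side: 293.3 / 2 = 146.7 mm.
Round up → use L = 150 mm on each side.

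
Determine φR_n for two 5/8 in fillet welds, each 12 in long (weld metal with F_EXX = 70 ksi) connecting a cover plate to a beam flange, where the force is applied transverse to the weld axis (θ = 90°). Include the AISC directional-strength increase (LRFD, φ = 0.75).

φR_n ≈ 501 kip

t_e = 0.707 × 0.625 = 0.4419 in; A_we = 0.4419 × 24 = 10.6 in².
Directional factor: 1.0 + 0.5 sin^1.5(90°) = 1.5.
F_nw = 0.6 × 70 × 1.5 = 63 ksi.
φR_n = 0.75 × 63 × 10.6 = 501.1 kip.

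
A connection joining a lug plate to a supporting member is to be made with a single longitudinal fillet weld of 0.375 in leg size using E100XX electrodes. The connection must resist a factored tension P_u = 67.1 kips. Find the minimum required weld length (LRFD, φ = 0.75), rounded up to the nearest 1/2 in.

L = 6 in

E100XX → F_EXX = 100 ksi.
Throat t_e = 0.707 × 0.375 = 0.2651 in.
φr_n = 0.75 × 0.6 × 100 × 0.2651 = 11.93 kips/in.
L_req = P_u / φr_n = 67.1 / 11.93 = 5.624 in total.
Round up → use L = 6 in.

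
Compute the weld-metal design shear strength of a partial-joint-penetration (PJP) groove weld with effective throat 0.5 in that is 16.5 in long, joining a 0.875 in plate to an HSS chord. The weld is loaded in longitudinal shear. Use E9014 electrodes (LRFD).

E90XX → F_EXX = 90 ksi.
Effective throat (given) t_e = 0.5 in.
A_we = 0.5 × 16.5 = 8.25 in².
F_nw = 0.6 F_EXX = 54 ksi.
φR_n = 0.75 × 54 × 8.25 = 334.1 kips.

φR_n ≈ 334 kips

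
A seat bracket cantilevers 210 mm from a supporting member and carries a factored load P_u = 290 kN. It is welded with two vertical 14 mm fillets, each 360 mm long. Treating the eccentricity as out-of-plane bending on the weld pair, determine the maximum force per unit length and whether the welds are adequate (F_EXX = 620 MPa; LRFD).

L_w = 2 × 360 = 720 mm; section modulus (unit throat) S = 2 × L²/6 = 43200 mm².
Direct shear f_v = P/L_w = 290×10³/720 = 402.8 N/mm.
Moment M = P × e = 290×10³ × 210 = 60900000 N·mm; bending f_b = M/S = 1410 N/mm.
f_max = √(f_v² + f_b²) = √(402.8² + 1410²) = 1466 N/mm.
φr_n = 0.75 × 0.6 × 620 × (0.707 × 14) = 2762 N/mm → adequate.

f_max ≈ 1470 N/mm; adequate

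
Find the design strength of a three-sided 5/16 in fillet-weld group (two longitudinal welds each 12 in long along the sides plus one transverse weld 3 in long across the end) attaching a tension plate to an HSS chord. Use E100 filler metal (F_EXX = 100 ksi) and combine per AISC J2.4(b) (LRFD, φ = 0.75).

t_e = 0.707 × 0.3125 = 0.2209 in.
R_nwl = 0.6 × 100 × 0.2209 × 24 = 318.1 kips (longitudinal, 2 welds).
R_nwt = 0.6 × 100 × 0.2209 × 3 = 39.77 kips (transverse, base value).
(i) R_nwl + R_nwt = 357.9 kips; (ii) 0.85 R_nwl + 1.5 R_nwt = 330.1 kips.
R_n = max = 357.9 kips [governs: (i)]; φR_n = 268.4 kips.

φR_n ≈ 268 kips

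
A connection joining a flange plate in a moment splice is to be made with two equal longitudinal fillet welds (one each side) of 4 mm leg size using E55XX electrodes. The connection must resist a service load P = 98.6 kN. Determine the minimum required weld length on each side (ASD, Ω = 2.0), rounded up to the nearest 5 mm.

L = 110 mm on each side

E55XX → F_EXX = 550 MPa.
Throat t_e = 0.707 × 4 = 2.828 mm.
r_n/Ω = (0.6 × 550 × 2.828) / 2.0 = 466.6 N/mm = 0.4666 kN/mm.
L_req = P / (r_n/Ω) = 98.6 / 0.4666 = 211.3 mm total.
Per side: 211.3 / 2 = 105.7 mm.
Round up → use L = 110 mm on each side.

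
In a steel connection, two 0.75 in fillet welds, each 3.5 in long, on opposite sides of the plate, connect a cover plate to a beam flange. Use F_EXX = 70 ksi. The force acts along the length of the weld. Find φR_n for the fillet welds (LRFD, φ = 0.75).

φR_n ≈ 117 kips

Effective throat t_e = 0.707 × 0.75 = 0.5302 in.
Total length L = 7 in; A_we = 0.5302 × 7 = 3.712 in².
F_nw = 0.6 F_EXX = 0.6 × 70 = 42 ksi.
φR_n = 0.75 × 42 × 3.712 = 116.9 kips.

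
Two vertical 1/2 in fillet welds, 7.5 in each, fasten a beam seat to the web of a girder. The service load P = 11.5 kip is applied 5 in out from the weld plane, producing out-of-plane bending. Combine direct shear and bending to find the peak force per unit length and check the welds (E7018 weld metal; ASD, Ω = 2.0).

E70XX → F_EXX = 70 ksi.
L_w = 2 × 7.5 = 15 in; section modulus (unit throat) S = 2 × L²/6 = 18.75 in².
Direct shear f_v = P/L_w = 11.5/15 = 0.7667 kip/in.
Moment M = P × e = 11.5 × 5 = 57.5 kip·in; bending f_b = M/S = 3.067 kip/in.
f_max = √(f_v² + f_b²) = √(0.7667² + 3.067²) = 3.161 kip/in.
r_n/Ω = (1/2.0) × 0.6 × 70 × (0.707 × 0.5) = 7.423 kip/in → adequate.

f_max ≈ 3.16 kip/in; adequate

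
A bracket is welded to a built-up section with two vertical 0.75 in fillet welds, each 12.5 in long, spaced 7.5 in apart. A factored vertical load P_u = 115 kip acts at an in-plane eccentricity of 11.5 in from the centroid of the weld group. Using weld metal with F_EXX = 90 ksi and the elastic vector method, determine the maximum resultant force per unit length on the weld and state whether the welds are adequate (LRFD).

f_max ≈ 17.1 kip/in; adequate

Total weld length L_w = 25 in. Treat welds as unit-width lines.
Polar moment about centroid: J = 2[d³/12 + d(b/2)²] = 2[12.5³/12 + 12.5×3.75²] = 677.1 in³.
Direct shear f_v = P/L_w = 115 / 25 = 4.6 kip/in (vertical).
Torsion M = P·e = 115 × 11.5 = 1322.5 kip·in.
Critical point at (x, y) = (3.75, 6.25) from centroid. f_tx = M·y/J = 12.21 kip/in; f_ty = M·x/J = 7.325 kip/in.
Resultant f_max = √[f_tx² + (f_v + f_ty)²] = √[12.21² + (4.6 + 7.325)²] = 17.07 kip/in.
Capacity per unit length: φr_n = 0.75 × 0.6 × 90 × (0.707 × 0.75) = 21.48 kip/in.
17.07 ≤ 21.48 → adequate.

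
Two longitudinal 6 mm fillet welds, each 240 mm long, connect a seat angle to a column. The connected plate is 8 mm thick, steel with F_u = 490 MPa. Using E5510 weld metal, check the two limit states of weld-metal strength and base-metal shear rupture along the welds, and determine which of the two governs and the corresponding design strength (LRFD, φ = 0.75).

φR_n ≈ 504 kN (weld metal governs)

E55XX → F_EXX = 550 MPa.
t_e = 0.707 × 6 = 4.242 mm; L = 480 mm.
Weld metal: φR_n = 0.75 × 0.6 × 550 × 4.242 × 480 × 10⁻³ = 503.9 kN.
Base metal (shear rupture): φR_n = 0.75 × 0.6 × 490 × 8 × 480 × 10⁻³ = 846.7 kN.
Governing: weld metal.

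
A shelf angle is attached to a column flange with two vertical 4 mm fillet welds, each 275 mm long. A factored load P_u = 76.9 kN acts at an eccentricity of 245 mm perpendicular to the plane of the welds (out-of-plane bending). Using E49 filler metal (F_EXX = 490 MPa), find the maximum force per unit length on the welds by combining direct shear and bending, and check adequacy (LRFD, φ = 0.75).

f_max ≈ 760 N/mm; NOT adequate

L_w = 2 × 275 = 550 mm; section modulus (unit throat) S = 2 × L²/6 = 25210 mm².
Direct shear f_v = P/L_w = 76.9×10³/550 = 139.8 N/mm.
Moment M = P × e = 76.9×10³ × 245 = 18840000 N·mm; bending f_b = M/S = 747.4 N/mm.
f_max = √(f_v² + f_b²) = √(139.8² + 747.4²) = 760.4 N/mm.
φr_n = 0.75 × 0.6 × 490 × (0.707 × 4) = 623.6 N/mm → NOT adequate.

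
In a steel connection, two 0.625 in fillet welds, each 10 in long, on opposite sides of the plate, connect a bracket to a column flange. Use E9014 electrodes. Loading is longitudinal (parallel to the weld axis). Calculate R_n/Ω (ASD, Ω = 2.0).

R_n/Ω ≈ 239 kip

E90XX → F_EXX = 90 ksi.
Effective throat t_e = 0.707 × 0.625 = 0.4419 in.
Total length L = 20 in; A_we = 0.4419 × 20 = 8.837 in².
F_nw = 0.6 F_EXX = 0.6 × 90 = 54 ksi.
R_n = 54 × 8.837 = 477.2 kip; R_n/Ω = 477.2/2.0 = 238.6 kip.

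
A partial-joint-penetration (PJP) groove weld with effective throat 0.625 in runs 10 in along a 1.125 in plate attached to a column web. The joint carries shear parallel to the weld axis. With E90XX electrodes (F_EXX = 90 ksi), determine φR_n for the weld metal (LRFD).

Effective throat (given) t_e = 0.625 in.
A_we = 0.625 × 10 = 6.25 in².
F_nw = 0.6 F_EXX = 54 ksi.
φR_n = 0.75 × 54 × 6.25 = 253.1 kips.

φR_n ≈ 253 kips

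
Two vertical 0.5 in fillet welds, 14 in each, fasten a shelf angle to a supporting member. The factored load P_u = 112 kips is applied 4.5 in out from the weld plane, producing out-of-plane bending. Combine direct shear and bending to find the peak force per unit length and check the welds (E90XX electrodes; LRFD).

E90XX → F_EXX = 90 ksi.
L_w = 2 × 14 = 28 in; section modulus (unit throat) S = 2 × L²/6 = 65.33 in².
Direct shear f_v = P/L_w = 112/28 = 4 kip/in.
Moment M = P × e = 112 × 4.5 = 504 kip·in; bending f_b = M/S = 7.714 kip/in.
f_max = √(f_v² + f_b²) = √(4² + 7.714²) = 8.69 kip/in.
φr_n = 0.75 × 0.6 × 90 × (0.707 × 0.5) = 14.32 kip/in → adequate.

f_max ≈ 8.69 kip/in; adequate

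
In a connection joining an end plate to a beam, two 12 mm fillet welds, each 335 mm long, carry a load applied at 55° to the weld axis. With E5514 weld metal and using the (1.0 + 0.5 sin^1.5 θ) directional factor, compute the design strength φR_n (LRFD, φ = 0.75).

φR_n ≈ 1930 kN

E55XX → F_EXX = 550 MPa.
t_e = 0.707 × 12 = 8.484 mm; A_we = 8.484 × 670 = 5684 mm².
Directional factor: 1.0 + 0.5 sin^1.5(55°) = 1.371.
F_nw = 0.6 × 550 × 1.371 = 452.3 MPa.
φR_n = 0.75 × 452.3 × 5684 × 10⁻³ = 1928 kN.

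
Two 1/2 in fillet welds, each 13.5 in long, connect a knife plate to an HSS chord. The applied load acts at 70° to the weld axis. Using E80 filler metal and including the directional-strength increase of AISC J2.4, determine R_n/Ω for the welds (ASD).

R_n/Ω ≈ 333 kip

E80XX → F_EXX = 80 ksi.
t_e = 0.707 × 0.5 = 0.3535 in; A_we = 0.3535 × 27 = 9.544 in².
Directional factor: 1.0 + 0.5 sin^1.5(70°) = 1.455.
F_nw = 0.6 × 80 × 1.455 = 69.86 ksi.
R_n/Ω = (69.86 × 9.544) / 2.0 = 333.4 kip.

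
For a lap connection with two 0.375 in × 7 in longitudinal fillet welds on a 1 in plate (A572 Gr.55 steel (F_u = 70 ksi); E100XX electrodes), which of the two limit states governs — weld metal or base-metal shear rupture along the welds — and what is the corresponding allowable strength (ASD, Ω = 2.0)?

E100XX → F_EXX = 100 ksi.
t_e = 0.707 × 0.375 = 0.2651 in; L = 14 in.
Weld metal: R_n/Ω = (1/2.0) × 0.6 × 100 × 0.2651 × 14 = 111.4 kips.
Base metal (shear rupture): R_n/Ω = (1/2.0) × 0.6 × 70 × 1 × 14 = 294 kips.
Governing: weld metal.

R_n/Ω ≈ 111 kips (weld metal governs)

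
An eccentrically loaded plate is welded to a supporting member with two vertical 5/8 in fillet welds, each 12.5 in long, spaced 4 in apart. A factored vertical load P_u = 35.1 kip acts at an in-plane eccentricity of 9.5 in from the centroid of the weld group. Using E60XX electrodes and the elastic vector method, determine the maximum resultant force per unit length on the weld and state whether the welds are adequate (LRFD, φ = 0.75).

E60XX → F_EXX = 60 ksi.
Total weld length L_w = 25 in. Treat welds as unit-width lines.
Polar moment about centroid: J = 2[d³/12 + d(b/2)²] = 2[12.5³/12 + 12.5×2²] = 425.5 in³.
Direct shear f_v = P/L_w = 35.1 / 25 = 1.404 kip/in (vertical).
Torsion M = P·e = 35.1 × 9.5 = 333.45 kip·in.
Critical point at (x, y) = (2, 6.25) from centroid. f_tx = M·y/J = 4.898 kip/in; f_ty = M·x/J = 1.567 kip/in.
Resultant f_max = √[f_tx² + (f_v + f_ty)²] = √[4.898² + (1.404 + 1.567)²] = 5.728 kip/in.
Capacity per unit length: φr_n = 0.75 × 0.6 × 60 × (0.707 × 0.625) = 11.93 kip/in.
5.728 ≤ 11.93 → adequate.

f_max ≈ 5.73 kip/in; adequate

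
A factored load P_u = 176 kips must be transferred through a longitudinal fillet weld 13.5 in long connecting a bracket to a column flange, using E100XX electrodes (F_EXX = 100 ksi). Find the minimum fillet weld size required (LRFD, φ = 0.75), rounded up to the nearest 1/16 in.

w = 7/16 in

Total weld length L = 13.5 in.
Required throat t_e = P_u / (φ × 0.6 F_EXX × L) = 176 / (0.75 × 0.6 × 100 × 13.5) = 0.2897 in.
Required leg w = t_e / 0.707 = 0.4098 in → use 7/16 in.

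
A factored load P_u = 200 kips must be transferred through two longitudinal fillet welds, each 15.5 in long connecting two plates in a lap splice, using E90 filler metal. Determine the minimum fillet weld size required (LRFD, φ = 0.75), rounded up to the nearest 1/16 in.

E90XX → F_EXX = 90 ksi.
Total weld length L = 31 in.
Required throat t_e = P_u / (φ × 0.6 F_EXX × L) = 200 / (0.75 × 0.6 × 90 × 31) = 0.1593 in.
Required leg w = t_e / 0.707 = 0.2253 in → use 1/4 in.

w = 1/4 in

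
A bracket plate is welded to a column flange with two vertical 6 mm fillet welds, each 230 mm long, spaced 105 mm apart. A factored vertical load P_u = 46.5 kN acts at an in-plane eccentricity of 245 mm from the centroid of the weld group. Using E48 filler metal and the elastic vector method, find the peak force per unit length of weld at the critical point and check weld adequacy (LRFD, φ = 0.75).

f_max ≈ 488 N/mm; adequate

E48XX → F_EXX = 480 MPa.
Total weld length L_w = 460 mm. Treat welds as unit-width lines.
Polar moment about centroid: J = 2[d³/12 + d(b/2)²] = 2[230³/12 + 230×52.5²] = 3296000 mm³.
Direct shear f_v = P/L_w = 46.5×10³ / 460 = 101.1 N/mm (vertical).
Torsion M = P·e = 46.5×10³ × 245 = 11392000 N·mm.
Critical point at (x, y) = (52.5, 115) from centroid. f_tx = M·y/J = 397.5 N/mm; f_ty = M·x/J = 181.5 N/mm.
Resultant f_max = √[f_tx² + (f_v + f_ty)²] = √[397.5² + (101.1 + 181.5)²] = 487.7 N/mm.
Capacity per unit length: φr_n = 0.75 × 0.6 × 480 × (0.707 × 6) = 916.3 N/mm.
487.7 ≤ 916.3 → adequate.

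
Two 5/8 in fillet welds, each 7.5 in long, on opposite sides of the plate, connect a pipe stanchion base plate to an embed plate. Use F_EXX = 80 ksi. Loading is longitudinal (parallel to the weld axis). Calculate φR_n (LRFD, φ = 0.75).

φR_n ≈ 239 kip

Effective throat t_e = 0.707 × 0.625 = 0.4419 in.
Total length L = 15 in; A_we = 0.4419 × 15 = 6.628 in².
F_nw = 0.6 F_EXX = 0.6 × 80 = 48 ksi.
φR_n = 0.75 × 48 × 6.628 = 238.6 kip.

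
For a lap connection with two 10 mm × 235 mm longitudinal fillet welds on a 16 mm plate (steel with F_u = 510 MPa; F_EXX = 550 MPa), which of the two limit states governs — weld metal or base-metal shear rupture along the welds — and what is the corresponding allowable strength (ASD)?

R_n/Ω ≈ 548 kN (weld metal governs)

t_e = 0.707 × 10 = 7.07 mm; L = 470 mm.
Weld metal: R_n/Ω = (1/2.0) × 0.6 × 550 × 7.07 × 470 × 10⁻³ = 548.3 kN.
Base metal (shear rupture): R_n/Ω = (1/2.0) × 0.6 × 510 × 16 × 470 × 10⁻³ = 1151 kN.
Governing: weld metal.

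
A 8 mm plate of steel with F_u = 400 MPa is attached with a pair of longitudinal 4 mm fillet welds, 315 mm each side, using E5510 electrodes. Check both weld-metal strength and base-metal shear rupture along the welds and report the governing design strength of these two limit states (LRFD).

E55XX → F_EXX = 550 MPa.
t_e = 0.707 × 4 = 2.828 mm; L = 630 mm.
Weld metal: φR_n = 0.75 × 0.6 × 550 × 2.828 × 630 × 10⁻³ = 441 kN.
Base metal (shear rupture): φR_n = 0.75 × 0.6 × 400 × 8 × 630 × 10⁻³ = 907.2 kN.
Governing: weld metal.

φR_n ≈ 441 kN (weld metal governs)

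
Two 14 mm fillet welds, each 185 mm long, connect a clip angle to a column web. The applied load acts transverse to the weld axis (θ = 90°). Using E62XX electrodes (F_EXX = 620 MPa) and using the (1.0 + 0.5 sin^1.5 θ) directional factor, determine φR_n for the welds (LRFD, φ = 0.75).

t_e = 0.707 × 14 = 9.898 mm; A_we = 9.898 × 370 = 3662 mm².
Directional factor: 1.0 + 0.5 sin^1.5(90°) = 1.5.
F_nw = 0.6 × 620 × 1.5 = 558 MPa.
φR_n = 0.75 × 558 × 3662 × 10⁻³ = 1533 kN.

φR_n ≈ 1530 kN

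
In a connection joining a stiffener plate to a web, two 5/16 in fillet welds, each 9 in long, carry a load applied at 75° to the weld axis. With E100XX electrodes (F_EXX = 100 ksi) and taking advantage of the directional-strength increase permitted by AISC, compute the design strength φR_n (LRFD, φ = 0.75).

t_e = 0.707 × 0.3125 = 0.2209 in; A_we = 0.2209 × 18 = 3.977 in².
Directional factor: 1.0 + 0.5 sin^1.5(75°) = 1.475.
F_nw = 0.6 × 100 × 1.475 = 88.48 ksi.
φR_n = 0.75 × 88.48 × 3.977 = 263.9 kip.

φR_n ≈ 264 kip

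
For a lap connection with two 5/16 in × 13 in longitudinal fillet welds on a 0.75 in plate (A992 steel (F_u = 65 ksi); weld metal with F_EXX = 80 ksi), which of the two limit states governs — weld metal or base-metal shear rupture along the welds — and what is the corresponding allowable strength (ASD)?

t_e = 0.707 × 0.3125 = 0.2209 in; L = 26 in.
Weld metal: R_n/Ω = (1/2.0) × 0.6 × 80 × 0.2209 × 26 = 137.9 kip.
Base metal (shear rupture): R_n/Ω = (1/2.0) × 0.6 × 65 × 0.75 × 26 = 380.2 kip.
Governing: weld metal.

R_n/Ω ≈ 138 kip (weld metal governs)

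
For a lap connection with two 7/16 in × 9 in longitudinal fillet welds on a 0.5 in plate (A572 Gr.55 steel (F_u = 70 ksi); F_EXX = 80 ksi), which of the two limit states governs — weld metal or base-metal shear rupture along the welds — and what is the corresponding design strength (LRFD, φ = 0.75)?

φR_n ≈ 200 kip (weld metal governs)

t_e = 0.707 × 0.4375 = 0.3093 in; L = 18 in.
Weld metal: φR_n = 0.75 × 0.6 × 80 × 0.3093 × 18 = 200.4 kip.
Base metal (shear rupture): φR_n = 0.75 × 0.6 × 70 × 0.5 × 18 = 283.5 kip.
Governing: weld metal.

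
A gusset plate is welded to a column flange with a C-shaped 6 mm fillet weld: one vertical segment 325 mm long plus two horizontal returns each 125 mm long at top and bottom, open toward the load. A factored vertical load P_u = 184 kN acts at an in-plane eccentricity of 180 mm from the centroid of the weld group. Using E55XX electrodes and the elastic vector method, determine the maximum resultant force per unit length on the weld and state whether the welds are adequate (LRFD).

E55XX → F_EXX = 550 MPa.
Total weld length L_w = 575 mm. Treat welds as unit-width lines.
Centroid: x̄ = 2×125×62.5 / 575 = 27.17 mm from the vertical weld.
Polar moment about centroid: J = I_x + I_y = [325³/12 + 2×125×162.5²] + [325×27.17² + 2(125³/12 + 125×35.33²)] = 10340000 mm³.
Direct shear f_v = P/L_w = 184×10³ / 575 = 320 N/mm (vertical).
Torsion M = P·e = 184×10³ × 180 = 33120000 N·mm.
Critical point at (x, y) = (97.83, 162.5) from centroid. f_tx = M·y/J = 520.5 N/mm; f_ty = M·x/J = 313.4 N/mm.
Resultant f_max = √[f_tx² + (f_v + f_ty)²] = √[520.5² + (320 + 313.4)²] = 819.8 N/mm.
Capacity per unit length: φr_n = 0.75 × 0.6 × 550 × (0.707 × 6) = 1050 N/mm.
819.8 ≤ 1050 → adequate.

f_max ≈ 820 N/mm; adequate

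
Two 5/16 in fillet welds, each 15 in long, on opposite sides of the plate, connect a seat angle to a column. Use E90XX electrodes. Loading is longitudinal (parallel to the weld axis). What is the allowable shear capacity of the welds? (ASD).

E90XX → F_EXX = 90 ksi.
Effective throat t_e = 0.707 × 0.3125 = 0.2209 in.
Total length L = 30 in; A_we = 0.2209 × 30 = 6.628 in².
F_nw = 0.6 F_EXX = 0.6 × 90 = 54 ksi.
R_n = 54 × 6.628 = 357.9 kip; R_n/Ω = 357.9/2.0 = 179 kip.

R_n/Ω ≈ 179 kip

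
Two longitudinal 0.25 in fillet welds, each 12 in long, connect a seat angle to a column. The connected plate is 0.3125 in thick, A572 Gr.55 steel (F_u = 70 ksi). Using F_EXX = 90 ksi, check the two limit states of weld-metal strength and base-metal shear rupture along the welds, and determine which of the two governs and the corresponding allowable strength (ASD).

t_e = 0.707 × 0.25 = 0.1767 in; L = 24 in.
Weld metal: R_n/Ω = (1/2.0) × 0.6 × 90 × 0.1767 × 24 = 114.5 kips.
Base metal (shear rupture): R_n/Ω = (1/2.0) × 0.6 × 70 × 0.3125 × 24 = 157.5 kips.
Governing: weld metal.

R_n/Ω ≈ 115 kips (weld metal governs)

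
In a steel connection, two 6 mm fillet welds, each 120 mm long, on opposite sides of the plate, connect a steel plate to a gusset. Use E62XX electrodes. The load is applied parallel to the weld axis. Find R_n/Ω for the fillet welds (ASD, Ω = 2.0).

E62XX → F_EXX = 620 MPa.
Effective throat t_e = 0.707 × 6 = 4.242 mm.
Total length L = 240 mm; A_we = 4.242 × 240 = 1018 mm².
F_nw = 0.6 F_EXX = 0.6 × 620 = 372 MPa.
R_n = 372 × 1018 × 10⁻³ = 378.7 kN; R_n/Ω = 378.7/2.0 = 189.4 kN.

R_n/Ω ≈ 189 kN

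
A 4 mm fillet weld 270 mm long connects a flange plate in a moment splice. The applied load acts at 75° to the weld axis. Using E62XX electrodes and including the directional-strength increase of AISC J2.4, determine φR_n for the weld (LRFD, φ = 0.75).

φR_n ≈ 314 kN

E62XX → F_EXX = 620 MPa.
t_e = 0.707 × 4 = 2.828 mm; A_we = 2.828 × 270 = 763.6 mm².
Directional factor: 1.0 + 0.5 sin^1.5(75°) = 1.475.
F_nw = 0.6 × 620 × 1.475 = 548.6 MPa.
φR_n = 0.75 × 548.6 × 763.6 × 10⁻³ = 314.2 kN.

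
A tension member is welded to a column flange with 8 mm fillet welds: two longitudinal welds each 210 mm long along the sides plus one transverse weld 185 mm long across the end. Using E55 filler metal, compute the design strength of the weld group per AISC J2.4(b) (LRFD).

E55XX → F_EXX = 550 MPa.
t_e = 0.707 × 8 = 5.656 mm.
R_nwl = 0.6 × 550 × 5.656 × 420 × 10⁻³ = 783.9 kN (longitudinal, 2 welds).
R_nwt = 0.6 × 550 × 5.656 × 185 × 10⁻³ = 345.3 kN (transverse, base value).
(i) R_nwl + R_nwt = 1129 kN; (ii) 0.85 R_nwl + 1.5 R_nwt = 1184 kN.
R_n = max = 1184 kN [governs: (ii)]; φR_n = 888.2 kN.

φR_n ≈ 888 kN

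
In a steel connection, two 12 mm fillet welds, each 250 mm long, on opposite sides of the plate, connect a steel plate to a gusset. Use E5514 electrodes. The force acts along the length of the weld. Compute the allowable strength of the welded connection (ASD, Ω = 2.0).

R_n/Ω ≈ 700 kN

E55XX → F_EXX = 550 MPa.
Effective throat t_e = 0.707 × 12 = 8.484 mm.
Total length L = 500 mm; A_we = 8.484 × 500 = 4242 mm².
F_nw = 0.6 F_EXX = 0.6 × 550 = 330 MPa.
R_n = 330 × 4242 × 10⁻³ = 1400 kN; R_n/Ω = 1400/2.0 = 699.9 kN.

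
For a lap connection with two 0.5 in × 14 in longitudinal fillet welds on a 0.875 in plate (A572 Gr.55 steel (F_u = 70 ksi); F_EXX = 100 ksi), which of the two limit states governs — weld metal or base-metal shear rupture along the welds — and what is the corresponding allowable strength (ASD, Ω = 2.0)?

t_e = 0.707 × 0.5 = 0.3535 in; L = 28 in.
Weld metal: R_n/Ω = (1/2.0) × 0.6 × 100 × 0.3535 × 28 = 296.9 kip.
Base metal (shear rupture): R_n/Ω = (1/2.0) × 0.6 × 70 × 0.875 × 28 = 514.5 kip.
Governing: weld metal.

R_n/Ω ≈ 297 kip (weld metal governs)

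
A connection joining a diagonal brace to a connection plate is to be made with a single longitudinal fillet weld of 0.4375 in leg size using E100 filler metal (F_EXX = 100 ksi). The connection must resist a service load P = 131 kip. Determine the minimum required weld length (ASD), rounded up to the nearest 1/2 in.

L = 14.5 in

Throat t_e = 0.707 × 0.4375 = 0.3093 in.
r_n/Ω = (0.6 × 100 × 0.3093) / 2.0 = 9.279 kip/in.
L_req = P / (r_n/Ω) = 131 / 9.279 = 14.12 in total.
Round up → use L = 14.5 in.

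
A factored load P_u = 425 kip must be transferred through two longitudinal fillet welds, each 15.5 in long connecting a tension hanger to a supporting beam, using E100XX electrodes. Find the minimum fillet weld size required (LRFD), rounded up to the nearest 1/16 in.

E100XX → F_EXX = 100 ksi.
Total weld length L = 31 in.
Required throat t_e = P_u / (φ × 0.6 F_EXX × L) = 425 / (0.75 × 0.6 × 100 × 31) = 0.3047 in.
Required leg w = t_e / 0.707 = 0.4309 in → use 7/16 in.

w = 7/16 in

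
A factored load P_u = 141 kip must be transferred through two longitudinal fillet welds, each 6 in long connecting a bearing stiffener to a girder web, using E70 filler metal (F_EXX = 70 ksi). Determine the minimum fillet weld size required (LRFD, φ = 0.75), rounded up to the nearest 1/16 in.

w = 9/16 in

Total weld length L = 12 in.
Required throat t_e = P_u / (φ × 0.6 F_EXX × L) = 141 / (0.75 × 0.6 × 70 × 12) = 0.373 in.
Required leg w = t_e / 0.707 = 0.5276 in → use 9/16 in.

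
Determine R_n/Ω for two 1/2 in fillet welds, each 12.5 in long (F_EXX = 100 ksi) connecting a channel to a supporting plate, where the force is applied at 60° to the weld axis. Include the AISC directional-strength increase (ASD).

t_e = 0.707 × 0.5 = 0.3535 in; A_we = 0.3535 × 25 = 8.838 in².
Directional factor: 1.0 + 0.5 sin^1.5(60°) = 1.403.
F_nw = 0.6 × 100 × 1.403 = 84.18 ksi.
R_n/Ω = (84.18 × 8.838) / 2.0 = 372 kip.

R_n/Ω ≈ 372 kip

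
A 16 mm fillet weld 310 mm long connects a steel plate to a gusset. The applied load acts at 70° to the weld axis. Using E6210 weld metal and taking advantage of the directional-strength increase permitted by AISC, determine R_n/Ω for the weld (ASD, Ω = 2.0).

E62XX → F_EXX = 620 MPa.
t_e = 0.707 × 16 = 11.31 mm; A_we = 11.31 × 310 = 3507 mm².
Directional factor: 1.0 + 0.5 sin^1.5(70°) = 1.455.
F_nw = 0.6 × 620 × 1.455 = 541.4 MPa.
R_n/Ω = (541.4 × 3507) / 2.0 × 10⁻³ = 949.3 kN.

R_n/Ω ≈ 949 kN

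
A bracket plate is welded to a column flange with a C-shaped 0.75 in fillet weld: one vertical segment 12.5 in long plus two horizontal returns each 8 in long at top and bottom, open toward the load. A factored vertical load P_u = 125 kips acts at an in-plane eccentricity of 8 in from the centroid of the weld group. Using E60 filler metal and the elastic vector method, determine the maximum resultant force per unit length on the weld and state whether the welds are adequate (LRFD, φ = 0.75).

E60XX → F_EXX = 60 ksi.
Total weld length L_w = 28.5 in. Treat welds as unit-width lines.
Centroid: x̄ = 2×8×4 / 28.5 = 2.246 in from the vertical weld.
Polar moment about centroid: J = I_x + I_y = [12.5³/12 + 2×8×6.25²] + [12.5×2.246² + 2(8³/12 + 8×1.754²)] = 985.4 in³.
Direct shear f_v = P/L_w = 125 / 28.5 = 4.386 kip/in (vertical).
Torsion M = P·e = 125 × 8 = 1000 kip·in.
Critical point at (x, y) = (5.754, 6.25) from centroid. f_tx = M·y/J = 6.343 kip/in; f_ty = M·x/J = 5.84 kip/in.
Resultant f_max = √[f_tx² + (f_v + f_ty)²] = √[6.343² + (4.386 + 5.84)²] = 12.03 kip/in.
Capacity per unit length: φr_n = 0.75 × 0.6 × 60 × (0.707 × 0.75) = 14.32 kip/in.
12.03 ≤ 14.32 → adequate.

f_max ≈ 12 kip/in; adequate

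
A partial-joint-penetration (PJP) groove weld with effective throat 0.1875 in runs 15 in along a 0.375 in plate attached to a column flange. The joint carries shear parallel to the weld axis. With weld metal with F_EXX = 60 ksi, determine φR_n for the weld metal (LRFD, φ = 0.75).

φR_n ≈ 75.9 kips

Effective throat (given) t_e = 0.1875 in.
A_we = 0.1875 × 15 = 2.812 in².
F_nw = 0.6 F_EXX = 36 ksi.
φR_n = 0.75 × 36 × 2.812 = 75.94 kips.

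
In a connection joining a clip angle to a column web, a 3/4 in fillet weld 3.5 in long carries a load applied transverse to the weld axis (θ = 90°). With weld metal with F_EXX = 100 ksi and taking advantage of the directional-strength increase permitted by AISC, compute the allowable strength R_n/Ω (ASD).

R_n/Ω ≈ 83.5 kip

t_e = 0.707 × 0.75 = 0.5302 in; A_we = 0.5302 × 3.5 = 1.856 in².
Directional factor: 1.0 + 0.5 sin^1.5(90°) = 1.5.
F_nw = 0.6 × 100 × 1.5 = 90 ksi.
R_n/Ω = (90 × 1.856) / 2.0 = 83.51 kip.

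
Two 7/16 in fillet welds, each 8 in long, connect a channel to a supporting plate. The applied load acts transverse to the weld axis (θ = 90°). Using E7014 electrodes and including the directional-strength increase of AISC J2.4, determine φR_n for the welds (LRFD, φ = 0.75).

E70XX → F_EXX = 70 ksi.
t_e = 0.707 × 0.4375 = 0.3093 in; A_we = 0.3093 × 16 = 4.949 in².
Directional factor: 1.0 + 0.5 sin^1.5(90°) = 1.5.
F_nw = 0.6 × 70 × 1.5 = 63 ksi.
φR_n = 0.75 × 63 × 4.949 = 233.8 kips.

φR_n ≈ 234 kips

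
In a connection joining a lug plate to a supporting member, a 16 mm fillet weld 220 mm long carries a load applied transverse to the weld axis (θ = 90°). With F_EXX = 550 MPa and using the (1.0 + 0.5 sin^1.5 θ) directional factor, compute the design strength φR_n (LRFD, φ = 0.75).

t_e = 0.707 × 16 = 11.31 mm; A_we = 11.31 × 220 = 2489 mm².
Directional factor: 1.0 + 0.5 sin^1.5(90°) = 1.5.
F_nw = 0.6 × 550 × 1.5 = 495 MPa.
φR_n = 0.75 × 495 × 2489 × 10⁻³ = 923.9 kN.

φR_n ≈ 924 kN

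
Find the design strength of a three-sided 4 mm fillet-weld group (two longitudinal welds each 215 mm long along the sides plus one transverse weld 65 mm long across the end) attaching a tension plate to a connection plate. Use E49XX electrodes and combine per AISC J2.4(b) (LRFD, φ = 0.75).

E49XX → F_EXX = 490 MPa.
t_e = 0.707 × 4 = 2.828 mm.
R_nwl = 0.6 × 490 × 2.828 × 430 × 10⁻³ = 357.5 kN (longitudinal, 2 welds).
R_nwt = 0.6 × 490 × 2.828 × 65 × 10⁻³ = 54.04 kN (transverse, base value).
(i) R_nwl + R_nwt = 411.6 kN; (ii) 0.85 R_nwl + 1.5 R_nwt = 385 kN.
R_n = max = 411.6 kN [governs: (i)]; φR_n = 308.7 kN.

φR_n ≈ 309 kN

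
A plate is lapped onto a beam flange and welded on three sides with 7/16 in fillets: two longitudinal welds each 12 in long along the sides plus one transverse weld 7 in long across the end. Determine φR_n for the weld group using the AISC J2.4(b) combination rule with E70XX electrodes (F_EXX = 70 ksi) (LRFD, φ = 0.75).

φR_n ≈ 302 kips

t_e = 0.707 × 0.4375 = 0.3093 in.
R_nwl = 0.6 × 70 × 0.3093 × 24 = 311.8 kips (longitudinal, 2 welds).
R_nwt = 0.6 × 70 × 0.3093 × 7 = 90.94 kips (transverse, base value).
(i) R_nwl + R_nwt = 402.7 kips; (ii) 0.85 R_nwl + 1.5 R_nwt = 401.4 kips.
R_n = max = 402.7 kips [governs: (i)]; φR_n = 302 kips.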